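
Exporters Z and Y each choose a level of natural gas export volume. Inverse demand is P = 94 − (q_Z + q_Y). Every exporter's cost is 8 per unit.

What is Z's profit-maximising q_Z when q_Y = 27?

Exporter Z's profit: π = q_Z(94 − (q_Z + q_Y)) − 8q_Z.
∂π/∂q_Z = 86 − 2q_Z − q_Y = 0, so q_Z = 43 − 0.5q_Y.
At q_Y = 27: q_Z = 43 − 0.5·27 = 29.5.

29.5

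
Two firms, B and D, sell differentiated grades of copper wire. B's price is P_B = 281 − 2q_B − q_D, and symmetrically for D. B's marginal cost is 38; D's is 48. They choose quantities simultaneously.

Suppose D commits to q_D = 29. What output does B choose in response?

Firm B's profit: π = q_B(281 − 2q_B − q_D) − 38q_B.
∂π/∂q_B = 243 − 4q_B − q_D = 0 ⇒ q_B = 60.75 − 0.25q_D.
At q_D = 29: q_B = 60.75 − 0.25·29 = 53.5.

53.5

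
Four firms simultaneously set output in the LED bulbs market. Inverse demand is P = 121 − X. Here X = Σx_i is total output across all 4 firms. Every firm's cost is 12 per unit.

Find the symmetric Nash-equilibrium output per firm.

21.8

A representative firm's profit is π_i = x_i(121 − X) − 12x_i, with X = x_i + Σ_{j≠i} x_j.
First-order condition: 109 − 2x_i − Σ_{j≠i} x_j = 0.
In a symmetric equilibrium every firm chooses the same x, so Σ_{j≠i} x_j = 3x. The condition becomes 109 − 5x = 0, giving x = 109/5 = 21.8.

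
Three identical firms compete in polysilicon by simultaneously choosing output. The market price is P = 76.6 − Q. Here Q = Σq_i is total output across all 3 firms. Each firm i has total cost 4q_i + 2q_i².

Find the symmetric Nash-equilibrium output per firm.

A representative firm's profit is π_i = q_i(76.6 − Q) − 4q_i − 2q_i², with Q = q_i + Σ_{j≠i} q_j.
First-order condition: 72.6 − 6q_i − Σ_{j≠i} q_j = 0.
In a symmetric equilibrium every firm chooses the same q, so Σ_{j≠i} q_j = 2q. The condition becomes 72.6 − 8q = 0, giving q = 72.6/8 = 9.075.

9.075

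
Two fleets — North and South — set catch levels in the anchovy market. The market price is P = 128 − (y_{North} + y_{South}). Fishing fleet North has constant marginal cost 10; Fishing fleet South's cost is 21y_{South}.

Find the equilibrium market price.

53

Fishing fleet North's profit: π = y_{North}(128 − (y_{North} + y_{South})) − 10y_{North}.
∂π/∂y_{North} = 118 − 2y_{North} − y_{South} = 0, so y_{North} = 59 − 0.5y_{South}.
By the same steps for South: y_{South} = 53.5 − 0.5y_{North}.
Solving the two reaction functions simultaneously: (1 − (−0.5)(−0.5))y_{North} = 59 − 0.5·53.5, so 0.75y_{North} = 32.25 and y_{North} = 43.
Then y_{South} = 53.5 − 0.5·43 = 32.
Equilibrium price: P = 128 − 75 = 53.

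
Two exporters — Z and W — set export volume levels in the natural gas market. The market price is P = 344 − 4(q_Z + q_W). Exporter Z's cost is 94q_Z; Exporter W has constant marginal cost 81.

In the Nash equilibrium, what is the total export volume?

Exporter Z's profit: π = q_Z(344 − 4(q_Z + q_W)) − 94q_Z.
∂π/∂q_Z = 250 − 8q_Z − 4q_W = 0, so q_Z = 31.25 − 0.5q_W.
By the same steps for W: q_W = 32.875 − 0.5q_Z.
Substituting the second reaction function into the first: q_Z = 31.25 − 0.5(32.875 − 0.5q_Z), which gives 0.75q_Z = 14.8125 ⇒ q_Z = 19.75.
Then q_W = 32.875 − 0.5·19.75 = 23.
Total export volume: 19.75 + 23 = 42.75.

42.75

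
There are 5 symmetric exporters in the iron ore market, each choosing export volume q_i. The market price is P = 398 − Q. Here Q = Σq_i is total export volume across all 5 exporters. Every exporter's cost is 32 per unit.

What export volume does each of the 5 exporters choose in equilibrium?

A representative exporter's profit is π_i = q_i(398 − Q) − 32q_i, with Q = q_i + Σ_{j≠i} q_j.
First-order condition: 366 − 2q_i − Σ_{j≠i} q_j = 0.
With identical exporters, set every q_j = q: then 366 − 2q − 4q = 0, i.e. q = 366/6 = 61.

61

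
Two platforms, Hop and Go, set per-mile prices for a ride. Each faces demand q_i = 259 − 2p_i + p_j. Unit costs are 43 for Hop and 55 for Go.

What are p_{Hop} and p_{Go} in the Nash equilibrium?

116.6, 121.4

Hop's profit: π = (p_{Hop} − 43)(259 − 2p_{Hop} + p_{Go}).
∂π/∂p_{Hop} = 345 − 4p_{Hop} + p_{Go} = 0 ⇒ p_{Hop} = 86.25 + 0.25p_{Go}.
Similarly p_{Go} = 92.25 + 0.25p_{Hop}.
Plugging p_{Go} into Hop's best response: p_{Hop} = 86.25 + 0.25(92.25 + 0.25p_{Hop}) ⇒ 0.9375p_{Hop} = 109.3125, so p_{Hop} = 116.6.
Then p_{Go} = 92.25 + 0.25·116.6 = 121.4.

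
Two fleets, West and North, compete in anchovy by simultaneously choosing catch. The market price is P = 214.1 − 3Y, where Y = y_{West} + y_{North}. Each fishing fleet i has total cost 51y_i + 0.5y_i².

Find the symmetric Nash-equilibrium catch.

Fishing fleet West's profit: π = y_{West}(214.1 − 3(y_{West} + y_{North})) − 51y_{West} − 0.5y_{West}².
∂π/∂y_{West} = 163.1 − 7y_{West} − 3y_{North} = 0, so y_{West} = 23.3 − (3/7)y_{North}.
The game is symmetric, so in equilibrium y_{North} = y_{West}: the reaction function gives (10/7)y_{West} = 23.3, hence y_{West} = 16.31.

16.31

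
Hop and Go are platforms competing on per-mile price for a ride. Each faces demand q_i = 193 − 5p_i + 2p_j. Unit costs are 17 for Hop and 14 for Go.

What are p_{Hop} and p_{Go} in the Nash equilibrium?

Hop's profit: π = (p_{Hop} − 17)(193 − 5p_{Hop} + 2p_{Go}).
∂π/∂p_{Hop} = 278 − 10p_{Hop} + 2p_{Go} = 0 ⇒ p_{Hop} = 27.8 + 0.2p_{Go}.
Similarly p_{Go} = 26.3 + 0.2p_{Hop}.
Solving the two reaction functions simultaneously: (1 − (0.2)(0.2))p_{Hop} = 27.8 + 0.2·26.3, so 0.96p_{Hop} = 33.06 and p_{Hop} = 34.4375.
Then p_{Go} = 26.3 + 0.2·34.4375 = 33.1875.

34.4375, 33.1875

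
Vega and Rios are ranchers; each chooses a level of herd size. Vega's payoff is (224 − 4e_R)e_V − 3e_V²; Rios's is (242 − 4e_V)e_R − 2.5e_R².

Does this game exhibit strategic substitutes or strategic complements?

Expanding Vega's payoff: 224e_V − 4e_Re_V − 3e_V².
∂π/∂e_V = 224 − 4e_R − 6e_V = 0, so e_V = 112/3 − (2/3)e_R.
The best-response slope de_V/de_R = −2/3 < 0: the reaction function is downward-sloping, so the choices are strategic substitutes.

strategic substitutes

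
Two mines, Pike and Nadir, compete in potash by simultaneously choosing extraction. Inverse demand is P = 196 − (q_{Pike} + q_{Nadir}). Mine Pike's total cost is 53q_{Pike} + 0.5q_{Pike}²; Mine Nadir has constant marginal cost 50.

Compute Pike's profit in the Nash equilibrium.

Mine Pike's profit: π = q_{Pike}(196 − (q_{Pike} + q_{Nadir})) − 53q_{Pike} − 0.5q_{Pike}².
∂π/∂q_{Pike} = 143 − 3q_{Pike} − q_{Nadir} = 0, so q_{Pike} = 143/3 − (1/3)q_{Nadir}.
For Nadir: ∂π/∂q_{Nadir} = 146 − 2q_{Nadir} − q_{Pike} = 0 ⇒ q_{Nadir} = 73 − 0.5q_{Pike}.
Solving the two reaction functions simultaneously: (1 − (−1/3)(−0.5))q_{Pike} = 143/3 − (1/3)·73, so (5/6)q_{Pike} = 70/3 and q_{Pike} = 28.
Then q_{Nadir} = 73 − 0.5·28 = 59.
Price P = 196 − 87 = 109.
Pike's profit: (109 − 53)·28 − 0.5(28)² = 1176.

1176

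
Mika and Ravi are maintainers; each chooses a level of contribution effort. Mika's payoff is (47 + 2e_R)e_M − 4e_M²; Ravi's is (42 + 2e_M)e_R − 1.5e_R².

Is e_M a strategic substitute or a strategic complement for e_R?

strategic complements

Expanding Mika's payoff: 47e_M + 2e_Re_M − 4e_M².
∂π/∂e_M = 47 + 2e_R − 8e_M = 0, so e_M = 5.875 + 0.25e_R.
The best-response slope de_M/de_R = 0.25 > 0: the reaction function is upward-sloping, so the choices are strategic complements.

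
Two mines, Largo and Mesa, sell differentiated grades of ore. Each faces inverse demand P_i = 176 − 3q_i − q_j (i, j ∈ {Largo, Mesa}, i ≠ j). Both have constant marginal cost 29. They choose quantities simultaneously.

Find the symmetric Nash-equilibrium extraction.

Mine Largo's profit: π = q_{Largo}(176 − 3q_{Largo} − q_{Mesa}) − 29q_{Largo}.
∂π/∂q_{Largo} = 147 − 6q_{Largo} − q_{Mesa} = 0 ⇒ q_{Largo} = 24.5 − (1/6)q_{Mesa}.
By symmetry q_{Mesa} = q_{Largo}; substituting into the reaction function, (7/6)q_{Largo} = 24.5 and q_{Largo} = 21.

21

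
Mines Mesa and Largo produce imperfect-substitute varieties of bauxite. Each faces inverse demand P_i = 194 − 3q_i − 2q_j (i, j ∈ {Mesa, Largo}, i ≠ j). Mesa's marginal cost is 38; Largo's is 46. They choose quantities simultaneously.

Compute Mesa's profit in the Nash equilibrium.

Mine Mesa's profit: π = q_{Mesa}(194 − 3q_{Mesa} − 2q_{Largo}) − 38q_{Mesa}.
∂π/∂q_{Mesa} = 156 − 6q_{Mesa} − 2q_{Largo} = 0 ⇒ q_{Mesa} = 26 − (1/3)q_{Largo}.
Similarly q_{Largo} = 74/3 − (1/3)q_{Mesa}.
Substituting the second reaction function into the first: q_{Mesa} = 26 − (1/3)(74/3 − (1/3)q_{Mesa}), which gives (8/9)q_{Mesa} = 160/9 ⇒ q_{Mesa} = 20.
Then q_{Largo} = 74/3 − (1/3)·20 = 18.
P_{Mesa} = 194 − 3·20 − 2·18 = 98.
Profit = (98 − 38)·20 = 1200.

1200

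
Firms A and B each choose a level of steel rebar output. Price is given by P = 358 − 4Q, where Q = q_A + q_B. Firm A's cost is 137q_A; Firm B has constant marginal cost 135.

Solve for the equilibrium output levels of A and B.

18.25, 18.75

Firm A's profit: π = q_A(358 − 4(q_A + q_B)) − 137q_A.
∂π/∂q_A = 221 − 8q_A − 4q_B = 0, so q_A = 27.625 − 0.5q_B.
By the same steps for B: q_B = 27.875 − 0.5q_A.
Substituting the second reaction function into the first: q_A = 27.625 − 0.5(27.875 − 0.5q_A), which gives 0.75q_A = 13.6875 ⇒ q_A = 18.25.
Then q_B = 27.875 − 0.5·18.25 = 18.75.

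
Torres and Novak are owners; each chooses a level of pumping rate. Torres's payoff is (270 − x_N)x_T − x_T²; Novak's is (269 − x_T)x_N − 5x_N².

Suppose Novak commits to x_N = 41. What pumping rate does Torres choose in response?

114.5

Expanding Torres's payoff: 270x_T − x_Nx_T − x_T².
∂π/∂x_T = 270 − x_N − 2x_T = 0, so x_T = 135 − 0.5x_N.
At x_N = 41: x_T = 135 − 0.5·41 = 114.5.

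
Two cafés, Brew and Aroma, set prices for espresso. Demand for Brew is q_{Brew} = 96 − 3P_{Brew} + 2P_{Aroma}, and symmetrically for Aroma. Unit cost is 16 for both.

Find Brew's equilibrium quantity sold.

60

Brew's profit: π = (P_{Brew} − 16)(96 − 3P_{Brew} + 2P_{Aroma}).
∂π/∂P_{Brew} = 144 − 6P_{Brew} + 2P_{Aroma} = 0 ⇒ P_{Brew} = 24 + (1/3)P_{Aroma}.
The game is symmetric, so in equilibrium P_{Aroma} = P_{Brew}: the reaction function gives (2/3)P_{Brew} = 24, hence P_{Brew} = 36.
q_{Brew} = 96 − 3·36 + 2·36 = 60.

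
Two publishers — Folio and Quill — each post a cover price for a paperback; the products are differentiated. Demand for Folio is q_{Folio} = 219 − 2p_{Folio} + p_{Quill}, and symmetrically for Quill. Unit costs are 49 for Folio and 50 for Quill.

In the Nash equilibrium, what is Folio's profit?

6452.48

Folio's profit: π = (p_{Folio} − 49)(219 − 2p_{Folio} + p_{Quill}).
∂π/∂p_{Folio} = 317 − 4p_{Folio} + p_{Quill} = 0 ⇒ p_{Folio} = 79.25 + 0.25p_{Quill}.
Similarly p_{Quill} = 79.75 + 0.25p_{Folio}.
Plugging p_{Quill} into Folio's best response: p_{Folio} = 79.25 + 0.25(79.75 + 0.25p_{Folio}) ⇒ 0.9375p_{Folio} = 99.1875, so p_{Folio} = 105.8.
Then p_{Quill} = 79.75 + 0.25·105.8 = 106.2.
q_{Folio} = 219 − 2·105.8 + 106.2 = 113.6.
Profit = (105.8 − 49)·113.6 = 6452.48.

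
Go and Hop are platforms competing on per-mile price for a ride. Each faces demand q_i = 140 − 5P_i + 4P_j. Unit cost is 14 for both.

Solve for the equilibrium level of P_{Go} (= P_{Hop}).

35

Go's profit: π = (P_{Go} − 14)(140 − 5P_{Go} + 4P_{Hop}).
∂π/∂P_{Go} = 210 − 10P_{Go} + 4P_{Hop} = 0 ⇒ P_{Go} = 21 + 0.4P_{Hop}.
The game is symmetric, so in equilibrium P_{Hop} = P_{Go}: the reaction function gives 0.6P_{Go} = 21, hence P_{Go} = 35.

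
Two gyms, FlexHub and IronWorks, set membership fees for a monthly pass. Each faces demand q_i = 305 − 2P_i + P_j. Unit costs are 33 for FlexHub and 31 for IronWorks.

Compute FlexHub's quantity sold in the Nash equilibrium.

180.8

FlexHub's profit: π = (P_{FlexHub} − 33)(305 − 2P_{FlexHub} + P_{IronWorks}).
∂π/∂P_{FlexHub} = 371 − 4P_{FlexHub} + P_{IronWorks} = 0 ⇒ P_{FlexHub} = 92.75 + 0.25P_{IronWorks}.
Similarly P_{IronWorks} = 91.75 + 0.25P_{FlexHub}.
Solving the two reaction functions simultaneously: (1 − (0.25)(0.25))P_{FlexHub} = 92.75 + 0.25·91.75, so 0.9375P_{FlexHub} = 115.6875 and P_{FlexHub} = 123.4.
Then P_{IronWorks} = 91.75 + 0.25·123.4 = 122.6.
q_{FlexHub} = 305 − 2·123.4 + 122.6 = 180.8.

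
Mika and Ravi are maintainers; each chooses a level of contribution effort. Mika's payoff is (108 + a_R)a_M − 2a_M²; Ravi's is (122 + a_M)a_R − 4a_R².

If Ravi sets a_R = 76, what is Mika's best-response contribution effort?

46

Expanding Mika's payoff: 108a_M + a_Ra_M − 2a_M².
∂π/∂a_M = 108 + a_R − 4a_M = 0, so a_M = 27 + 0.25a_R.
At a_R = 76: a_M = 27 + 0.25·76 = 46.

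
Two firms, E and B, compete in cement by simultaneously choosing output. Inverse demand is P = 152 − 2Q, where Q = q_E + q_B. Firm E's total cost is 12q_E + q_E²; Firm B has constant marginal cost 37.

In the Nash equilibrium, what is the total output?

37

Firm E's profit: π = q_E(152 − 2(q_E + q_B)) − 12q_E − q_E².
∂π/∂q_E = 140 − 6q_E − 2q_B = 0, so q_E = 70/3 − (1/3)q_B.
For B: ∂π/∂q_B = 115 − 4q_B − 2q_E = 0 ⇒ q_B = 28.75 − 0.5q_E.
Solving the two reaction functions simultaneously: (1 − (−1/3)(−0.5))q_E = 70/3 − (1/3)·28.75, so (5/6)q_E = 13.75 and q_E = 16.5.
Then q_B = 28.75 − 0.5·16.5 = 20.5.
Total output: 16.5 + 20.5 = 37.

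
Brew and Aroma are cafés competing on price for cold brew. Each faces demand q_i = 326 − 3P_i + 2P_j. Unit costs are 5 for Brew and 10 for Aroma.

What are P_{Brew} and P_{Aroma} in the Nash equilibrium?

86.1875, 88.0625

Brew's profit: π = (P_{Brew} − 5)(326 − 3P_{Brew} + 2P_{Aroma}).
∂π/∂P_{Brew} = 341 − 6P_{Brew} + 2P_{Aroma} = 0 ⇒ P_{Brew} = 341/6 + (1/3)P_{Aroma}.
Similarly P_{Aroma} = 178/3 + (1/3)P_{Brew}.
Plugging P_{Aroma} into Brew's best response: P_{Brew} = 341/6 + (1/3)(178/3 + (1/3)P_{Brew}) ⇒ (8/9)P_{Brew} = 1379/18, so P_{Brew} = 86.1875.
Then P_{Aroma} = 178/3 + (1/3)·86.1875 = 88.0625.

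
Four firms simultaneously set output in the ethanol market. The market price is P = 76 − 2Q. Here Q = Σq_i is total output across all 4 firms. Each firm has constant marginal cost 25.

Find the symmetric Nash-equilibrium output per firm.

5.1

A representative firm's profit is π_i = q_i(76 − 2Q) − 25q_i, with Q = q_i + Σ_{j≠i} q_j.
First-order condition: 51 − 4q_i − 2Σ_{j≠i} q_j = 0.
In a symmetric equilibrium every firm chooses the same q, so Σ_{j≠i} q_j = 3q. The condition becomes 51 − 10q = 0, giving q = 51/10 = 5.1.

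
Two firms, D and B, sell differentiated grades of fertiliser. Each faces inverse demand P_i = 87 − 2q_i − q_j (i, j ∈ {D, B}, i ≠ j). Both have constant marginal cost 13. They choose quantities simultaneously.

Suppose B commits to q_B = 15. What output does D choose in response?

14.75

Firm D's profit: π = q_D(87 − 2q_D − q_B) − 13q_D.
∂π/∂q_D = 74 − 4q_D − q_B = 0 ⇒ q_D = 18.5 − 0.25q_B.
At q_B = 15: q_D = 18.5 − 0.25·15 = 14.75.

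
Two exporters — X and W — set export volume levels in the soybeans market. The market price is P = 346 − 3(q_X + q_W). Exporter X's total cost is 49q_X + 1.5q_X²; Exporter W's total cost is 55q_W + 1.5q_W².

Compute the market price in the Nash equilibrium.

Exporter X's profit: π = q_X(346 − 3(q_X + q_W)) − 49q_X − 1.5q_X².
∂π/∂q_X = 297 − 9q_X − 3q_W = 0, so q_X = 33 − (1/3)q_W.
By the same steps for W: q_W = 97/3 − (1/3)q_X.
Substituting the second reaction function into the first: q_X = 33 − (1/3)(97/3 − (1/3)q_X), which gives (8/9)q_X = 200/9 ⇒ q_X = 25.
Then q_W = 97/3 − (1/3)·25 = 24.
Equilibrium price: P = 346 − 3·49 = 199.

199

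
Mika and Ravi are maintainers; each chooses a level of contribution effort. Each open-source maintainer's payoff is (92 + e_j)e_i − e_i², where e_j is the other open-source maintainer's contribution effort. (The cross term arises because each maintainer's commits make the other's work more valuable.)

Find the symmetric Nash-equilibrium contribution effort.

92

Mika's payoff is (92 + e_R)e_M − e_M².
∂π/∂e_M = 92 + e_R − 2e_M = 0, so e_M = 46 + 0.5e_R.
Setting e_M = e_R in the reaction function: e_M = 46 + 0.5e_M, so e_M = 46 / 0.5 = 92.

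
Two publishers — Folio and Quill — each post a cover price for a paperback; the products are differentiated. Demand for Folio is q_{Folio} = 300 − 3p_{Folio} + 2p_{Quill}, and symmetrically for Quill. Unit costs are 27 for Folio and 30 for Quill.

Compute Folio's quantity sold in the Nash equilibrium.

Folio's profit: π = (p_{Folio} − 27)(300 − 3p_{Folio} + 2p_{Quill}).
∂π/∂p_{Folio} = 381 − 6p_{Folio} + 2p_{Quill} = 0 ⇒ p_{Folio} = 63.5 + (1/3)p_{Quill}.
Similarly p_{Quill} = 65 + (1/3)p_{Folio}.
Plugging p_{Quill} into Folio's best response: p_{Folio} = 63.5 + (1/3)(65 + (1/3)p_{Folio}) ⇒ (8/9)p_{Folio} = 511/6, so p_{Folio} = 95.8125.
Then p_{Quill} = 65 + (1/3)·95.8125 = 96.9375.
q_{Folio} = 300 − 3·95.8125 + 2·96.9375 = 206.4375.

206.4375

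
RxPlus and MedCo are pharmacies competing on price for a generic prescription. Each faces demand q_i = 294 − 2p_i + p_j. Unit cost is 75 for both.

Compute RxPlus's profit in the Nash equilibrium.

RxPlus's profit: π = (p_{RxPlus} − 75)(294 − 2p_{RxPlus} + p_{MedCo}).
∂π/∂p_{RxPlus} = 444 − 4p_{RxPlus} + p_{MedCo} = 0 ⇒ p_{RxPlus} = 111 + 0.25p_{MedCo}.
By symmetry p_{MedCo} = p_{RxPlus}; substituting into the reaction function, 0.75p_{RxPlus} = 111 and p_{RxPlus} = 148.
q_{RxPlus} = 294 − 2·148 + 148 = 146.
Profit = (148 − 75)·146 = 10658.

10658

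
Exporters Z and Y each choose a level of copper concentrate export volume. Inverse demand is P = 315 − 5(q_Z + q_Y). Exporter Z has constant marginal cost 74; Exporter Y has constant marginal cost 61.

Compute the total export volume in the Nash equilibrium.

33

Exporter Z's profit: π = q_Z(315 − 5(q_Z + q_Y)) − 74q_Z.
∂π/∂q_Z = 241 − 10q_Z − 5q_Y = 0, so q_Z = 24.1 − 0.5q_Y.
By the same steps for Y: q_Y = 25.4 − 0.5q_Z.
Plugging q_Y into Z's best response: q_Z = 24.1 − 0.5(25.4 − 0.5q_Z) ⇒ 0.75q_Z = 11.4, so q_Z = 15.2.
Then q_Y = 25.4 − 0.5·15.2 = 17.8.
Total export volume: 15.2 + 17.8 = 33.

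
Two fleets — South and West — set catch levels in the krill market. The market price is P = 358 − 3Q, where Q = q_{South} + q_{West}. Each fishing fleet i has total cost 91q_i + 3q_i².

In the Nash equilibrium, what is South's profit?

Fishing fleet South's profit: π = q_{South}(358 − 3(q_{South} + q_{West})) − 91q_{South} − 3q_{South}².
∂π/∂q_{South} = 267 − 12q_{South} − 3q_{West} = 0, so q_{South} = 22.25 − 0.25q_{West}.
Setting q_{South} = q_{West} in the reaction function: q_{South} = 22.25 − 0.25q_{South}, so q_{South} = 22.25 / 1.25 = 17.8.
Price P = 358 − 3·35.6 = 251.2.
South's profit: (251.2 − 91)·17.8 − 3(17.8)² = 1901.04.

1901.04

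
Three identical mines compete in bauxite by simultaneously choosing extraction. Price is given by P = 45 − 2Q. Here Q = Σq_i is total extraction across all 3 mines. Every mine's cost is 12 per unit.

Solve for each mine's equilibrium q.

4.125

A representative mine's profit is π_i = q_i(45 − 2Q) − 12q_i, with Q = q_i + Σ_{j≠i} q_j.
First-order condition: 33 − 4q_i − 2Σ_{j≠i} q_j = 0.
In a symmetric equilibrium every mine chooses the same q, so Σ_{j≠i} q_j = 2q. The condition becomes 33 − 8q = 0, giving q = 33/8 = 4.125.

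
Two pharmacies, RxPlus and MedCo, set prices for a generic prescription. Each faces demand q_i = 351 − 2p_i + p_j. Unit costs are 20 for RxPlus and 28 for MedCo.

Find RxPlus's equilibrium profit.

24819.92

RxPlus's profit: π = (p_{RxPlus} − 20)(351 − 2p_{RxPlus} + p_{MedCo}).
∂π/∂p_{RxPlus} = 391 − 4p_{RxPlus} + p_{MedCo} = 0 ⇒ p_{RxPlus} = 97.75 + 0.25p_{MedCo}.
Similarly p_{MedCo} = 101.75 + 0.25p_{RxPlus}.
Solving the two reaction functions simultaneously: (1 − (0.25)(0.25))p_{RxPlus} = 97.75 + 0.25·101.75, so 0.9375p_{RxPlus} = 123.1875 and p_{RxPlus} = 131.4.
Then p_{MedCo} = 101.75 + 0.25·131.4 = 134.6.
q_{RxPlus} = 351 − 2·131.4 + 134.6 = 222.8.
Profit = (131.4 − 20)·222.8 = 24819.92.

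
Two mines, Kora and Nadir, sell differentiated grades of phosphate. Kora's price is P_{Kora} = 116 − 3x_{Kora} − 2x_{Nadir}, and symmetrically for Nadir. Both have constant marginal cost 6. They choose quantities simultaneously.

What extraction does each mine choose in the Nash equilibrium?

Mine Kora's profit: π = x_{Kora}(116 − 3x_{Kora} − 2x_{Nadir}) − 6x_{Kora}.
∂π/∂x_{Kora} = 110 − 6x_{Kora} − 2x_{Nadir} = 0 ⇒ x_{Kora} = 55/3 − (1/3)x_{Nadir}.
Setting x_{Kora} = x_{Nadir} in the reaction function: x_{Kora} = 55/3 − (1/3)x_{Kora}, so x_{Kora} = (55/3) / (4/3) = 13.75.

13.75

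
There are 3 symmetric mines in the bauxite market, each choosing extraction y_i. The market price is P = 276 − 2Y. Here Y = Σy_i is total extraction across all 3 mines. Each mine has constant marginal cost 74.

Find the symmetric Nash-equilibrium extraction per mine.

25.25

A representative mine's profit is π_i = y_i(276 − 2Y) − 74y_i, with Y = y_i + Σ_{j≠i} y_j.
First-order condition: 202 − 4y_i − 2Σ_{j≠i} y_j = 0.
With identical mines, set every y_j = y: then 202 − 4y − 4y = 0, i.e. y = 202/8 = 25.25.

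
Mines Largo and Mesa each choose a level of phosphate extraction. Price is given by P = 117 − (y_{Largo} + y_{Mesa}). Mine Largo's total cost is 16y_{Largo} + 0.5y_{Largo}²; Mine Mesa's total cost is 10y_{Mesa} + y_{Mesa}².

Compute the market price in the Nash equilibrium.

70

Mine Largo's profit: π = y_{Largo}(117 − (y_{Largo} + y_{Mesa})) − 16y_{Largo} − 0.5y_{Largo}².
∂π/∂y_{Largo} = 101 − 3y_{Largo} − y_{Mesa} = 0, so y_{Largo} = 101/3 − (1/3)y_{Mesa}.
For Mesa: ∂π/∂y_{Mesa} = 107 − 4y_{Mesa} − y_{Largo} = 0 ⇒ y_{Mesa} = 26.75 − 0.25y_{Largo}.
Solving the two reaction functions simultaneously: (1 − (−1/3)(−0.25))y_{Largo} = 101/3 − (1/3)·26.75, so (11/12)y_{Largo} = 24.75 and y_{Largo} = 27.
Then y_{Mesa} = 26.75 − 0.25·27 = 20.
Equilibrium price: P = 117 − 47 = 70.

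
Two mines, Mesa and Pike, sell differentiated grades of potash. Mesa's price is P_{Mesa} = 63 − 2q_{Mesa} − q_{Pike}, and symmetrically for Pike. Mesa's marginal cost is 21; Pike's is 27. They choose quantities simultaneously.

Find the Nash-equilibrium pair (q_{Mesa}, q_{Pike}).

Mine Mesa's profit: π = q_{Mesa}(63 − 2q_{Mesa} − q_{Pike}) − 21q_{Mesa}.
∂π/∂q_{Mesa} = 42 − 4q_{Mesa} − q_{Pike} = 0 ⇒ q_{Mesa} = 10.5 − 0.25q_{Pike}.
Similarly q_{Pike} = 9 − 0.25q_{Mesa}.
Substituting the second reaction function into the first: q_{Mesa} = 10.5 − 0.25(9 − 0.25q_{Mesa}), which gives 0.9375q_{Mesa} = 8.25 ⇒ q_{Mesa} = 8.8.
Then q_{Pike} = 9 − 0.25·8.8 = 6.8.

8.8, 6.8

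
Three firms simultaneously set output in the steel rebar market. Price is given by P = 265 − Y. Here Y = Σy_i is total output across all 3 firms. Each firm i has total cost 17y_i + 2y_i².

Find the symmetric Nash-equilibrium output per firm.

A representative firm's profit is π_i = y_i(265 − Y) − 17y_i − 2y_i², with Y = y_i + Σ_{j≠i} y_j.
First-order condition: 248 − 6y_i − Σ_{j≠i} y_j = 0.
In a symmetric equilibrium every firm chooses the same y, so Σ_{j≠i} y_j = 2y. The condition becomes 248 − 8y = 0, giving y = 248/8 = 31.

31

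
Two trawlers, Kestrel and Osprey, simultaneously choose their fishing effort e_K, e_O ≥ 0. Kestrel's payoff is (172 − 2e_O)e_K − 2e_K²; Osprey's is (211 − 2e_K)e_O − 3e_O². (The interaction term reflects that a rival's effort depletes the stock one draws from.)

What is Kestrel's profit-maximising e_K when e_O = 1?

Expanding Kestrel's payoff: 172e_K − 2e_Oe_K − 2e_K².
∂π/∂e_K = 172 − 2e_O − 4e_K = 0, so e_K = 43 − 0.5e_O.
At e_O = 1: e_K = 43 − 0.5·1 = 42.5.

42.5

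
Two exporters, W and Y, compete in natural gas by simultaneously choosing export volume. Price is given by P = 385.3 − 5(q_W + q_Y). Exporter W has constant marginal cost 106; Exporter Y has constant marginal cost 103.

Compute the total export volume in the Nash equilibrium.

Exporter W's profit: π = q_W(385.3 − 5(q_W + q_Y)) − 106q_W.
∂π/∂q_W = 279.3 − 10q_W − 5q_Y = 0, so q_W = 27.93 − 0.5q_Y.
By the same steps for Y: q_Y = 28.23 − 0.5q_W.
Solving the two reaction functions simultaneously: (1 − (−0.5)(−0.5))q_W = 27.93 − 0.5·28.23, so 0.75q_W = 13.815 and q_W = 18.42.
Then q_Y = 28.23 − 0.5·18.42 = 19.02.
Total export volume: 18.42 + 19.02 = 37.44.

37.44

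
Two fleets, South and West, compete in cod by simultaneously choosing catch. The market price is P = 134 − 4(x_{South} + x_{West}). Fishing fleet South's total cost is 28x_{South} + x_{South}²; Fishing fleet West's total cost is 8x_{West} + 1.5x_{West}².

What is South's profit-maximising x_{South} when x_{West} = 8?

Fishing fleet South's profit: π = x_{South}(134 − 4(x_{South} + x_{West})) − 28x_{South} − x_{South}².
∂π/∂x_{South} = 106 − 10x_{South} − 4x_{West} = 0, so x_{South} = 10.6 − 0.4x_{West}.
At x_{West} = 8: x_{South} = 10.6 − 0.4·8 = 7.4.

7.4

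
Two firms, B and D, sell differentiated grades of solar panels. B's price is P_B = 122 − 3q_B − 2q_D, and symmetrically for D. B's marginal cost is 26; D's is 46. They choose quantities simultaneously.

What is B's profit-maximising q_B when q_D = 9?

Firm B's profit: π = q_B(122 − 3q_B − 2q_D) − 26q_B.
∂π/∂q_B = 96 − 6q_B − 2q_D = 0 ⇒ q_B = 16 − (1/3)q_D.
At q_D = 9: q_B = 16 − (1/3)·9 = 13.

13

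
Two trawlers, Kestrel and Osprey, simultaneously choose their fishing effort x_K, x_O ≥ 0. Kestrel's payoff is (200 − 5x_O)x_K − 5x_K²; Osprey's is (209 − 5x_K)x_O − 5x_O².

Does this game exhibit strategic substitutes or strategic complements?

strategic substitutes

Expanding Kestrel's payoff: 200x_K − 5x_Ox_K − 5x_K².
∂π/∂x_K = 200 − 5x_O − 10x_K = 0, so x_K = 20 − 0.5x_O.
The best-response slope dx_K/dx_O = −0.5 < 0: the reaction function is downward-sloping, so the choices are strategic substitutes.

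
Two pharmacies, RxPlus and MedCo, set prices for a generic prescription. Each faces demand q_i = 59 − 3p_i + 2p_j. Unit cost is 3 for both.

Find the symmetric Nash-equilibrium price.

17

RxPlus's profit: π = (p_{RxPlus} − 3)(59 − 3p_{RxPlus} + 2p_{MedCo}).
∂π/∂p_{RxPlus} = 68 − 6p_{RxPlus} + 2p_{MedCo} = 0 ⇒ p_{RxPlus} = 34/3 + (1/3)p_{MedCo}.
The game is symmetric, so in equilibrium p_{MedCo} = p_{RxPlus}: the reaction function gives (2/3)p_{RxPlus} = 34/3, hence p_{RxPlus} = 17.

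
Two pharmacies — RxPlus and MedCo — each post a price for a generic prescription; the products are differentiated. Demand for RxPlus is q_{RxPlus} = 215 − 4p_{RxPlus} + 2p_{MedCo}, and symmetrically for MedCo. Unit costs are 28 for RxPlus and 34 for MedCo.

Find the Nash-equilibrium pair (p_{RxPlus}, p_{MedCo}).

55.3, 57.7

RxPlus's profit: π = (p_{RxPlus} − 28)(215 − 4p_{RxPlus} + 2p_{MedCo}).
∂π/∂p_{RxPlus} = 327 − 8p_{RxPlus} + 2p_{MedCo} = 0 ⇒ p_{RxPlus} = 40.875 + 0.25p_{MedCo}.
Similarly p_{MedCo} = 43.875 + 0.25p_{RxPlus}.
Substituting the second reaction function into the first: p_{RxPlus} = 40.875 + 0.25(43.875 + 0.25p_{RxPlus}), which gives 0.9375p_{RxPlus} = 1659/32 ⇒ p_{RxPlus} = 55.3.
Then p_{MedCo} = 43.875 + 0.25·55.3 = 57.7.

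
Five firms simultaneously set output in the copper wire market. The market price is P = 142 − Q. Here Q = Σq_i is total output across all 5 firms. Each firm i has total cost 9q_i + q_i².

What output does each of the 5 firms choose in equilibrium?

A representative firm's profit is π_i = q_i(142 − Q) − 9q_i − q_i², with Q = q_i + Σ_{j≠i} q_j.
First-order condition: 133 − 4q_i − Σ_{j≠i} q_j = 0.
With identical firms, set every q_j = q: then 133 − 4q − 4q = 0, i.e. q = 133/8 = 16.625.

16.625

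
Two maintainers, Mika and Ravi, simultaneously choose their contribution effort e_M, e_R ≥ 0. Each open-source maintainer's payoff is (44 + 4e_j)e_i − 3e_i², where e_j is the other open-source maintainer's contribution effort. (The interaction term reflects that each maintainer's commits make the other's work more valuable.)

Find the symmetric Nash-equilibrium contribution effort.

Mika's payoff is (44 + 4e_R)e_M − 3e_M².
∂π/∂e_M = 44 + 4e_R − 6e_M = 0, so e_M = 22/3 + (2/3)e_R.
By symmetry e_R = e_M; substituting into the reaction function, (1/3)e_M = 22/3 and e_M = 22.

22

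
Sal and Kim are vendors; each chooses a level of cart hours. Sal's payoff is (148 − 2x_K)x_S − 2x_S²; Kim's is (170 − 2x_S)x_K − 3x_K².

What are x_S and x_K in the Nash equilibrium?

Expanding Sal's payoff: 148x_S − 2x_Kx_S − 2x_S².
∂π/∂x_S = 148 − 2x_K − 4x_S = 0, so x_S = 37 − 0.5x_K.
Likewise for Kim: x_K = 85/3 − (1/3)x_S.
Solving the two reaction functions simultaneously: (1 − (−0.5)(−1/3))x_S = 37 − 0.5·(85/3), so (5/6)x_S = 137/6 and x_S = 27.4.
Then x_K = 85/3 − (1/3)·27.4 = 19.2.

27.4, 19.2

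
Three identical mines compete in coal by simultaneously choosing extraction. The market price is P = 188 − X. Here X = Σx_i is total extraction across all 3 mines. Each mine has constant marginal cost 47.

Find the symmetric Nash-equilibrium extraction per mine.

A representative mine's profit is π_i = x_i(188 − X) − 47x_i, with X = x_i + Σ_{j≠i} x_j.
First-order condition: 141 − 2x_i − Σ_{j≠i} x_j = 0.
In a symmetric equilibrium every mine chooses the same x, so Σ_{j≠i} x_j = 2x. The condition becomes 141 − 4x = 0, giving x = 141/4 = 35.25.

35.25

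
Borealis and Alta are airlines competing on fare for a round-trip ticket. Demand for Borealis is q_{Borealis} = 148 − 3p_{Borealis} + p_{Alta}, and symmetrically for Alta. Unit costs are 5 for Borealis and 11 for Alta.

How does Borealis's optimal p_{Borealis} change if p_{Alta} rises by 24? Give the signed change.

Borealis's profit: π = (p_{Borealis} − 5)(148 − 3p_{Borealis} + p_{Alta}).
∂π/∂p_{Borealis} = 163 − 6p_{Borealis} + p_{Alta} = 0 ⇒ p_{Borealis} = 163/6 + (1/6)p_{Alta}.
The reaction-function slope is 1/6, so a 24-unit rise in p_{Alta} moves p_{Borealis} by 1/6 × 24 = 4. Borealis's best response rises — the actions are strategic complements.

4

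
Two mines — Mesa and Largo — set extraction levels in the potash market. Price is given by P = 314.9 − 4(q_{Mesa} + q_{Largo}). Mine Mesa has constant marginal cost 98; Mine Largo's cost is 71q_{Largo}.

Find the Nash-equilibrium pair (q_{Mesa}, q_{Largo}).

15.825, 22.575

Mine Mesa's profit: π = q_{Mesa}(314.9 − 4(q_{Mesa} + q_{Largo})) − 98q_{Mesa}.
∂π/∂q_{Mesa} = 216.9 − 8q_{Mesa} − 4q_{Largo} = 0, so q_{Mesa} = 27.1125 − 0.5q_{Largo}.
By the same steps for Largo: q_{Largo} = 30.4875 − 0.5q_{Mesa}.
Plugging q_{Largo} into Mesa's best response: q_{Mesa} = 27.1125 − 0.5(30.4875 − 0.5q_{Mesa}) ⇒ 0.75q_{Mesa} = 1899/160, so q_{Mesa} = 15.825.
Then q_{Largo} = 30.4875 − 0.5·15.825 = 22.575.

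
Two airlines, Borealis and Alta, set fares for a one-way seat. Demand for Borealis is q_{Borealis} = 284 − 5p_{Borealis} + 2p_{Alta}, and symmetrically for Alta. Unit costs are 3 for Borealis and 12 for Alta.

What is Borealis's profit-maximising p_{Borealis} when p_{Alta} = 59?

Borealis's profit: π = (p_{Borealis} − 3)(284 − 5p_{Borealis} + 2p_{Alta}).
∂π/∂p_{Borealis} = 299 − 10p_{Borealis} + 2p_{Alta} = 0 ⇒ p_{Borealis} = 29.9 + 0.2p_{Alta}.
At p_{Alta} = 59: p_{Borealis} = 29.9 + 0.2·59 = 41.7.

41.7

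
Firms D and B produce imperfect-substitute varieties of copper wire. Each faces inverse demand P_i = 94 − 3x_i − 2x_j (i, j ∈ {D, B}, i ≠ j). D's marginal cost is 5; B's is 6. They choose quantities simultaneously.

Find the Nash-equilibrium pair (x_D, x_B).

11.1875, 10.9375

Firm D's profit: π = x_D(94 − 3x_D − 2x_B) − 5x_D.
∂π/∂x_D = 89 − 6x_D − 2x_B = 0 ⇒ x_D = 89/6 − (1/3)x_B.
Similarly x_B = 44/3 − (1/3)x_D.
Plugging x_B into D's best response: x_D = 89/6 − (1/3)(44/3 − (1/3)x_D) ⇒ (8/9)x_D = 179/18, so x_D = 11.1875.
Then x_B = 44/3 − (1/3)·11.1875 = 10.9375.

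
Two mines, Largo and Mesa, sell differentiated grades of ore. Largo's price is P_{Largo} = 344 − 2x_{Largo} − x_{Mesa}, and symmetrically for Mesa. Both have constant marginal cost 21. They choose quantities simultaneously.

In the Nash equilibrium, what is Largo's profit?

8346.32

Mine Largo's profit: π = x_{Largo}(344 − 2x_{Largo} − x_{Mesa}) − 21x_{Largo}.
∂π/∂x_{Largo} = 323 − 4x_{Largo} − x_{Mesa} = 0 ⇒ x_{Largo} = 80.75 − 0.25x_{Mesa}.
Setting x_{Largo} = x_{Mesa} in the reaction function: x_{Largo} = 80.75 − 0.25x_{Largo}, so x_{Largo} = 80.75 / 1.25 = 64.6.
P_{Largo} = 344 − 2·64.6 − 64.6 = 150.2.
Profit = (150.2 − 21)·64.6 = 8346.32.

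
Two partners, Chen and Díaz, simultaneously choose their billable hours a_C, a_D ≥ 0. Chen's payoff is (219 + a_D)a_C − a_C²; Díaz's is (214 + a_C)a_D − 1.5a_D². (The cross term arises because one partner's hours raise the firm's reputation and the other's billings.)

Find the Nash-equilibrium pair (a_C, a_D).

Expanding Chen's payoff: 219a_C + a_Da_C − a_C².
∂π/∂a_C = 219 + a_D − 2a_C = 0, so a_C = 109.5 + 0.5a_D.
Likewise for Díaz: a_D = 214/3 + (1/3)a_C.
Substituting the second reaction function into the first: a_C = 109.5 + 0.5(214/3 + (1/3)a_C), which gives (5/6)a_C = 871/6 ⇒ a_C = 174.2.
Then a_D = 214/3 + (1/3)·174.2 = 129.4.

174.2, 129.4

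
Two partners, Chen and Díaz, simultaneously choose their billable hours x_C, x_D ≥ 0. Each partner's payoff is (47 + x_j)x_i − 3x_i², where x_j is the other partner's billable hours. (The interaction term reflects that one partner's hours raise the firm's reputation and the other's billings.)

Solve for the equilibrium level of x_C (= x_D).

9.4

Chen's payoff is (47 + x_D)x_C − 3x_C².
∂π/∂x_C = 47 + x_D − 6x_C = 0, so x_C = 47/6 + (1/6)x_D.
By symmetry x_D = x_C; substituting into the reaction function, (5/6)x_C = 47/6 and x_C = 9.4.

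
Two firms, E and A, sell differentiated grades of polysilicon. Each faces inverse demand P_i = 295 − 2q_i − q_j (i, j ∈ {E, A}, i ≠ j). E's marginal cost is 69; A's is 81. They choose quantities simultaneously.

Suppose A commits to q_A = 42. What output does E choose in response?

Firm E's profit: π = q_E(295 − 2q_E − q_A) − 69q_E.
∂π/∂q_E = 226 − 4q_E − q_A = 0 ⇒ q_E = 56.5 − 0.25q_A.
At q_A = 42: q_E = 56.5 − 0.25·42 = 46.

46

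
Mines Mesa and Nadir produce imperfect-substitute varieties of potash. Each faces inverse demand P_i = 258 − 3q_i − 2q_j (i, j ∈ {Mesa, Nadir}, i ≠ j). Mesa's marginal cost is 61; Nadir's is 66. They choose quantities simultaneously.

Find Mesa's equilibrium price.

Mine Mesa's profit: π = q_{Mesa}(258 − 3q_{Mesa} − 2q_{Nadir}) − 61q_{Mesa}.
∂π/∂q_{Mesa} = 197 − 6q_{Mesa} − 2q_{Nadir} = 0 ⇒ q_{Mesa} = 197/6 − (1/3)q_{Nadir}.
Similarly q_{Nadir} = 32 − (1/3)q_{Mesa}.
Plugging q_{Nadir} into Mesa's best response: q_{Mesa} = 197/6 − (1/3)(32 − (1/3)q_{Mesa}) ⇒ (8/9)q_{Mesa} = 133/6, so q_{Mesa} = 24.9375.
Then q_{Nadir} = 32 − (1/3)·24.9375 = 23.6875.
P_{Mesa} = 258 − 3·24.9375 − 2·23.6875 = 135.8125.

135.8125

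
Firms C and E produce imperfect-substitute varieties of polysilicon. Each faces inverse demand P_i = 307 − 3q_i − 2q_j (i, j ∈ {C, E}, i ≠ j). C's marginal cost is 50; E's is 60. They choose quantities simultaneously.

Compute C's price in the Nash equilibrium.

Firm C's profit: π = q_C(307 − 3q_C − 2q_E) − 50q_C.
∂π/∂q_C = 257 − 6q_C − 2q_E = 0 ⇒ q_C = 257/6 − (1/3)q_E.
Similarly q_E = 247/6 − (1/3)q_C.
Plugging q_E into C's best response: q_C = 257/6 − (1/3)(247/6 − (1/3)q_C) ⇒ (8/9)q_C = 262/9, so q_C = 32.75.
Then q_E = 247/6 − (1/3)·32.75 = 30.25.
P_C = 307 − 3·32.75 − 2·30.25 = 148.25.

148.25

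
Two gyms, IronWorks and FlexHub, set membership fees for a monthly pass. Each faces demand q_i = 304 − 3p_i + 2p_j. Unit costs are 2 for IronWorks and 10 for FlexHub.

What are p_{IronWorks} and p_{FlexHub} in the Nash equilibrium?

IronWorks's profit: π = (p_{IronWorks} − 2)(304 − 3p_{IronWorks} + 2p_{FlexHub}).
∂π/∂p_{IronWorks} = 310 − 6p_{IronWorks} + 2p_{FlexHub} = 0 ⇒ p_{IronWorks} = 155/3 + (1/3)p_{FlexHub}.
Similarly p_{FlexHub} = 167/3 + (1/3)p_{IronWorks}.
Solving the two reaction functions simultaneously: (1 − (1/3)(1/3))p_{IronWorks} = 155/3 + (1/3)·(167/3), so (8/9)p_{IronWorks} = 632/9 and p_{IronWorks} = 79.
Then p_{FlexHub} = 167/3 + (1/3)·79 = 82.

79, 82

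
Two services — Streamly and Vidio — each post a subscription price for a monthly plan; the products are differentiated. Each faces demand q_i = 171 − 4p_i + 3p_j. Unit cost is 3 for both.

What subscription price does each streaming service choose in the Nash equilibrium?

36.6

Streamly's profit: π = (p_{Streamly} − 3)(171 − 4p_{Streamly} + 3p_{Vidio}).
∂π/∂p_{Streamly} = 183 − 8p_{Streamly} + 3p_{Vidio} = 0 ⇒ p_{Streamly} = 22.875 + 0.375p_{Vidio}.
The game is symmetric, so in equilibrium p_{Vidio} = p_{Streamly}: the reaction function gives 0.625p_{Streamly} = 22.875, hence p_{Streamly} = 36.6.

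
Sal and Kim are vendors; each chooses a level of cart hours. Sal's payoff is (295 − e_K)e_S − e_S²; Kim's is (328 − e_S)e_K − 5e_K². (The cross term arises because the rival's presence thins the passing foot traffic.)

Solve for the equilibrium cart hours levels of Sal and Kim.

138, 19

Expanding Sal's payoff: 295e_S − e_Ke_S − e_S².
∂π/∂e_S = 295 − e_K − 2e_S = 0, so e_S = 147.5 − 0.5e_K.
Likewise for Kim: e_K = 32.8 − 0.1e_S.
Solving the two reaction functions simultaneously: (1 − (−0.5)(−0.1))e_S = 147.5 − 0.5·32.8, so 0.95e_S = 131.1 and e_S = 138.
Then e_K = 32.8 − 0.1·138 = 19.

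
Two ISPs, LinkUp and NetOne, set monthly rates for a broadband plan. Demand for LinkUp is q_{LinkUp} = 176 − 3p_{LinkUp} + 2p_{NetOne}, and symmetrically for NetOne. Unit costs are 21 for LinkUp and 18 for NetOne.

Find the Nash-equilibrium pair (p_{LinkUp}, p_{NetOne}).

59.1875, 58.0625

LinkUp's profit: π = (p_{LinkUp} − 21)(176 − 3p_{LinkUp} + 2p_{NetOne}).
∂π/∂p_{LinkUp} = 239 − 6p_{LinkUp} + 2p_{NetOne} = 0 ⇒ p_{LinkUp} = 239/6 + (1/3)p_{NetOne}.
Similarly p_{NetOne} = 115/3 + (1/3)p_{LinkUp}.
Substituting the second reaction function into the first: p_{LinkUp} = 239/6 + (1/3)(115/3 + (1/3)p_{LinkUp}), which gives (8/9)p_{LinkUp} = 947/18 ⇒ p_{LinkUp} = 59.1875.
Then p_{NetOne} = 115/3 + (1/3)·59.1875 = 58.0625.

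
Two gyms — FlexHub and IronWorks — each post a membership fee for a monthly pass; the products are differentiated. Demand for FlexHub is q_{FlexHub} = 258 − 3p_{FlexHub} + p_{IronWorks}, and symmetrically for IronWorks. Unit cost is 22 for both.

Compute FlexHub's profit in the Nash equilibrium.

5495.52

FlexHub's profit: π = (p_{FlexHub} − 22)(258 − 3p_{FlexHub} + p_{IronWorks}).
∂π/∂p_{FlexHub} = 324 − 6p_{FlexHub} + p_{IronWorks} = 0 ⇒ p_{FlexHub} = 54 + (1/6)p_{IronWorks}.
Setting p_{FlexHub} = p_{IronWorks} in the reaction function: p_{FlexHub} = 54 + (1/6)p_{FlexHub}, so p_{FlexHub} = 54 / (5/6) = 64.8.
q_{FlexHub} = 258 − 3·64.8 + 64.8 = 128.4.
Profit = (64.8 − 22)·128.4 = 5495.52.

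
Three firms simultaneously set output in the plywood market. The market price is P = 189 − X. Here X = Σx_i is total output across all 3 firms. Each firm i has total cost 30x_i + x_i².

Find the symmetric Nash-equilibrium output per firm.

A representative firm's profit is π_i = x_i(189 − X) − 30x_i − x_i², with X = x_i + Σ_{j≠i} x_j.
First-order condition: 159 − 4x_i − Σ_{j≠i} x_j = 0.
Imposing symmetry (x_j = x for all j) turns Σ_{j≠i} x_j into 2x, so 159 = 6x and x = 26.5.

26.5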